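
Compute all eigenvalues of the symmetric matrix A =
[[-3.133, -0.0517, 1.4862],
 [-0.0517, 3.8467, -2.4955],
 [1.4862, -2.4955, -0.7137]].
sigma(A) ≈ {-4, -1, 5}

A is real symmetric, so its spectrum consists of real eigenvalues. Expanding the characteristic polynomial of the displayed matrix gives
  det(λ I - A) = p(λ) = λ^3 + (0)λ^2 + (-21)λ + (-20).
Solving p(λ) = 0 yields eigenvalues ≈ -4, -1, 5. (A is shown rounded to 4 decimals, so these recover the underlying integer eigenvalues to within that precision.)
Verification: the trace of A = 0 equals the sum of eigenvalues 0, and det(A) ≈ 20.0010 matches the eigenvalue product 20.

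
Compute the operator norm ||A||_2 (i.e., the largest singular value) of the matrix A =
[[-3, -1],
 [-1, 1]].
||A||_2 = sqrt((12 + sqrt(80))/2) ≈ 3.2361 (= sqrt(largest eigenvalue of A^T A))

||A||_2 = sigma_max(A) = sqrt(lambda_max(A^T A)). Form the symmetric matrix M = A^T A =
[[10, 2],
 [2, 2]].
Its characteristic polynomial (trace, determinant of M give the coefficients) is
  p(λ) = det(λ I - M) = λ^2 - 12λ + 16.
For λ^2 - 12λ + 16 the discriminant is 80. It is nonnegative but not a perfect square, so the roots are real and irrational: λ = (12 ± sqrt(80))/2 ≈ 10.4721, 1.5279.
So the eigenvalues of A^T A are ≈ 1.5279, 10.4721 (all ≥ 0, as they must be for A^T A). The largest is λ_max = (12 + sqrt(80))/2 ≈ 10.4721, hence ||A||_2 = sqrt(λ_max) = sqrt((12 + sqrt(80))/2) ≈ 3.2361.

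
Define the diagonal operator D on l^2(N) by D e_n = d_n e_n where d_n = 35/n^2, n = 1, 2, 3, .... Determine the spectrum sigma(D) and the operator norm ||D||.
sigma(D) = {35/n^2 : n ≥ 1} ∪ {0}; ||D|| = 35

A bounded diagonal operator on l^2 with diagonal entries d_n has spectrum equal to the closure of {d_n : n ≥ 1}: every d_n is an eigenvalue (with eigenvector e_n), so {d_n} ⊂ sigma(D); the spectrum is closed, so its closure is too; and for lambda not in the closure, (D - lambda I) has bounded inverse (the diagonal entries 1/(d_n - lambda) are bounded). For our sequence d_n = 35/n^2, n = 1, 2, 3, ...:
  - {d_n} = {35/n^2 : n ≥ 1}; the only limit point is 0
  - closure = {35/n^2 : n ≥ 1} ∪ {0}
For the norm: a diagonal operator has ||D|| = sup_n |d_n|. Here d_n = 35/n^2 is positive and decreasing, so sup_n |d_n| = d_1 = 35. So ||D|| = 35.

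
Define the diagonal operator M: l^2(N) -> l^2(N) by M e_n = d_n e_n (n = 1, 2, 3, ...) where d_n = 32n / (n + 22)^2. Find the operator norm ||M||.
||M|| = 4/11 (attained at n = 22)

For M diagonal, ||M|| = sup_n |d_n|. Treat f(x) = 32x / (x + 22)^2 for real x > 0. By the quotient rule, f'(x) = 32(22 - x)/(x + 22)^3, which is positive for x < 22 and negative for x > 22. So f has a unique maximum at x = 22, and since 22 is a positive integer, the supremum over n ≥ 1 is attained at n = 22: d_22 = 32·22/(22 + 22)^2 = 32·22/1936 = 4/11. Hence ||M|| = 4/11.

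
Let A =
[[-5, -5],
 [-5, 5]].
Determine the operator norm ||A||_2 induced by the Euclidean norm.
||A||_2 = sqrt(50) ≈ 7.0711 (= sqrt(largest eigenvalue of A^T A))

||A||_2 = sigma_max(A) = sqrt(lambda_max(A^T A)). Form the symmetric matrix M = A^T A =
[[50, 0],
 [0, 50]].
Its characteristic polynomial (trace, determinant of M give the coefficients) is
  p(λ) = det(λ I - M) = λ^2 - 100λ + 2500.
For λ^2 - 100λ + 2500 the discriminant is 0. It is a perfect square (0^2), so the roots are rational: λ = (100 ± 0)/2 = 50, 50.
So the eigenvalues of A^T A are ≈ 50, 50 (all ≥ 0, as they must be for A^T A). The largest is λ_max = 50, hence ||A||_2 = sqrt(λ_max) = sqrt(50) ≈ 7.0711.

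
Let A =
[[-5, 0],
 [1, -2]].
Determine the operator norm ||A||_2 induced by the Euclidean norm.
||A||_2 = sqrt((30 + sqrt(500))/2) ≈ 5.1167 (= sqrt(largest eigenvalue of A^T A))

||A||_2 = sigma_max(A) = sqrt(lambda_max(A^T A)). Form the symmetric matrix M = A^T A =
[[26, -2],
 [-2, 4]].
Its characteristic polynomial (trace, determinant of M give the coefficients) is
  p(λ) = det(λ I - M) = λ^2 - 30λ + 100.
For λ^2 - 30λ + 100 the discriminant is 500. It is nonnegative but not a perfect square, so the roots are real and irrational: λ = (30 ± sqrt(500))/2 ≈ 26.1803, 3.8197.
So the eigenvalues of A^T A are ≈ 3.8197, 26.1803 (all ≥ 0, as they must be for A^T A). The largest is λ_max = (30 + sqrt(500))/2 ≈ 26.1803, hence ||A||_2 = sqrt(λ_max) = sqrt((30 + sqrt(500))/2) ≈ 5.1167.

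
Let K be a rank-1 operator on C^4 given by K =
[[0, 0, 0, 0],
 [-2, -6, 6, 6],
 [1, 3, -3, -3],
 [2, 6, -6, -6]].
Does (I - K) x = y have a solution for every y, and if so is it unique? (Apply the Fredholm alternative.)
(I - K) is invertible (det(I - K) = 16 ≠ 0), so for every y in C^4 the equation (I - K) x = y has a unique solution.

K has rank 1, so it is an outer product K = u v^T: every row of K is a multiple of one row vector. Reading off the entries, u = (0, 2, -1, -2) and v = (-1, -3, 3, 3) (row i of K equals u_i·v^T). A rank-one matrix u v^T satisfies K u = u (v·u) and kills the (3)-dimensional subspace v^⊥, so its characteristic polynomial is lambda^3 (lambda - v·u) with v·u = tr K = -15. Hence the eigenvalues of I - K are 1 (multiplicity 3) and 1 - (-15) = 16, so det(I - K) = 16. (Direct check: I - K =
[[1, 0, 0, 0],
 [2, 7, -6, -6],
 [-1, -3, 4, 3],
 [-2, -6, 6, 7]]
has determinant 16.) The finite-dimensional Fredholm alternative says: either (I - K) is invertible, or ker(I - K) ≠ {0} and then range(I - K) = ker((I - K)^*)^⊥, with dim ker(I - K) = dim ker((I - K)^*). Since det(I - K) ≠ 0, 1 is not an eigenvalue of K and ker(I - K) = {0}, so we are in the first case: for every y there is a unique x = (I - K)^(-1) y. Explicitly, by the Sherman–Morrison formula, (I - u v^T)^(-1) = I + u v^T/(1 - v·u), i.e. (I - K)^(-1) = I + K/(16).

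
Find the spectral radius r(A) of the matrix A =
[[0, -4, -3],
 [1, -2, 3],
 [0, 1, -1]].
r(A) ≈ 2.8171

The eigenvalues of A are the roots of its characteristic polynomial. With M = A (coefficients from the trace, the sum of principal 2x2 minors, and det A):
  p(λ) = det(λ I - M) = λ^3 + 3λ^2 + 3λ + 7.
No integer candidate from the rational root theorem (±divisors of 7) is a root, so the roots are irrational. The cubic discriminant is Δ = -972 < 0, so there is one real root and a complex-conjugate pair. p(-3) = -2 and p(-2) = 5 have opposite signs, so a root lies in (-3, -2); Newton's method refines it to λ ≈ -2.8171. Dividing out (λ - (-2.8171)) leaves approximately λ^2 + 0.1829λ + 2.4848. For λ^2 + 0.1829λ + 2.4848 the discriminant is -9.9058. It is negative, so the remaining roots are the complex-conjugate pair λ ≈ -0.0914 ± 1.5737i. Their product equals the constant term, so |λ|^2 ≈ 2.4848 and |λ| ≈ 1.5763.
Thus the eigenvalues (to 4 decimals) are -2.8171 (modulus 2.8171); -0.0914 ± 1.5737i (modulus 1.5763). The spectral radius is the largest modulus: r(A) ≈ 2.8171. (Cross-check: r(A) ≤ ||A||_2 ≈ 5.0104; equality holds whenever A is normal, though it can also hold for some non-normal A.)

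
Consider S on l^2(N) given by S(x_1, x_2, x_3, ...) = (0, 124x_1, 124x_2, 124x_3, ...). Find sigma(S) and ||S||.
sigma(S) = closed disk {z in C : |z| ≤ 124}; ||S|| = 124

Note S = 124·U where U is the unit right shift (U x)_k = x_{k-1} (with x_0 := 0); so ||S|| = 124||U|| and sigma(S) = 124·sigma(U). ||S x||^2 = sum_{k≥1} |124x_k|^2 = 15376||x||^2, so ||S|| = 124 and sigma(S) ⊂ {|z| ≤ 124}. For any |lambda| < 124, the equation (S - lambda I) x = 0 forces x_1 = 0, then 124x_k = lambda x_{k+1} ⇒ x = 0, so S has no eigenvalues. But (S - lambda I) is not surjective for |lambda| < 124: solving (S - lambda I) x = e_1 would require x_n proportional to (lambda/124)^(-n), which is not in l^2. So every |lambda| < 124 lies in the residual spectrum. The boundary |lambda| = 124 is in the approximate point spectrum (the spectrum is closed). Hence sigma(S) is the closed disk of radius 124.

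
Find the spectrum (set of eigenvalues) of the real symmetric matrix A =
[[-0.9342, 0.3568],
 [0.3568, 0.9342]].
sigma(A) ≈ {-1, 1}

A is real symmetric, so its spectrum consists of real eigenvalues. Expanding the characteristic polynomial of the displayed matrix gives
  det(λ I - A) = p(λ) = λ^2 + (0)λ + (-1).
Solving p(λ) = 0 yields eigenvalues ≈ -1, 1. (A is shown rounded to 4 decimals, so these recover the underlying integer eigenvalues to within that precision.)
Verification: the trace of A = 0 equals the sum of eigenvalues 0, and det(A) ≈ -1.0000 matches the eigenvalue product -1.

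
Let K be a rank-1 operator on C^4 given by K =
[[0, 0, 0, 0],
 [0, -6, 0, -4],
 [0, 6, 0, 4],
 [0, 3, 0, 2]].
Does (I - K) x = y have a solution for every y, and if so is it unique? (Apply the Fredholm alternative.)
(I - K) is invertible (det(I - K) = 5 ≠ 0), so for every y in C^4 the equation (I - K) x = y has a unique solution.

K has rank 1, so it is an outer product K = u v^T: every row of K is a multiple of one row vector. Reading off the entries, u = (0, 2, -2, -1) and v = (0, -3, 0, -2) (row i of K equals u_i·v^T). A rank-one matrix u v^T satisfies K u = u (v·u) and kills the (3)-dimensional subspace v^⊥, so its characteristic polynomial is lambda^3 (lambda - v·u) with v·u = tr K = -4. Hence the eigenvalues of I - K are 1 (multiplicity 3) and 1 - (-4) = 5, so det(I - K) = 5. (Direct check: I - K =
[[1, 0, 0, 0],
 [0, 7, 0, 4],
 [0, -6, 1, -4],
 [0, -3, 0, -1]]
has determinant 5.) The finite-dimensional Fredholm alternative says: either (I - K) is invertible, or ker(I - K) ≠ {0} and then range(I - K) = ker((I - K)^*)^⊥, with dim ker(I - K) = dim ker((I - K)^*). Since det(I - K) ≠ 0, 1 is not an eigenvalue of K and ker(I - K) = {0}, so we are in the first case: for every y there is a unique x = (I - K)^(-1) y. Explicitly, by the Sherman–Morrison formula, (I - u v^T)^(-1) = I + u v^T/(1 - v·u), i.e. (I - K)^(-1) = I + K/(5).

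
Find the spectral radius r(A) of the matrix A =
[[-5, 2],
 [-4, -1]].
r(A) = sqrt(13) ≈ 3.6056

The eigenvalues of A are the roots of its characteristic polynomial. With M = A (coefficients from the trace and determinant):
  p(λ) = det(λ I - M) = λ^2 + 6λ + 13.
For λ^2 + 6λ + 13 the discriminant is -16. It is negative, so the roots are the complex-conjugate pair λ = -3 ± (sqrt(16)/2) i ≈ -3 ± 2i. For a conjugate pair the product of the roots equals the constant term, so |λ|^2 = 13 and |λ| = sqrt(13) ≈ 3.6056.
Thus the eigenvalues (to 4 decimals) are -3 ± 2i (modulus 3.6056). The spectral radius is the largest modulus: r(A) = sqrt(13) ≈ 3.6056. (Cross-check: r(A) ≤ ||A||_2 ≈ 6.4787; equality holds whenever A is normal, though it can also hold for some non-normal A.)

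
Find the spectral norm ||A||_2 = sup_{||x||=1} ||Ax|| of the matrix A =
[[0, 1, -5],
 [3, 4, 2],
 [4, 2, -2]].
||A||_2 ≈ 6.5985 (= sqrt(largest eigenvalue of A^T A))

||A||_2 = sigma_max(A) = sqrt(lambda_max(A^T A)). Form the symmetric matrix M = A^T A =
[[25, 20, -2],
 [20, 21, -1],
 [-2, -1, 33]].
Its characteristic polynomial (trace, sum of principal 2x2 minors, determinant of M give the coefficients) is
  p(λ) = det(λ I - M) = λ^3 - 79λ^2 + 1638λ - 4096.
No integer candidate from the rational root theorem (±divisors of 4096) is a root, so the roots are irrational. The cubic discriminant is Δ = 175188164 > 0, so there are three distinct real roots. p(2) = -1128 and p(3) = 134 have opposite signs, so a root lies in (2, 3); Newton's method refines it to λ ≈ 2.8882. p(32) = 192 and p(33) = -136 have opposite signs, so a root lies in (32, 33); Newton's method refines it to λ ≈ 32.5715. p(43) = -226 and p(44) = 216 have opposite signs, so a root lies in (43, 44); Newton's method refines it to λ ≈ 43.5403. Check (Vieta): the three roots sum to 79, matching tr M = 79.
So the eigenvalues of A^T A are ≈ 2.8882, 32.5715, 43.5403 (all ≥ 0, as they must be for A^T A). The largest is λ_max ≈ 43.5403, hence ||A||_2 = sqrt(λ_max) ≈ 6.5985.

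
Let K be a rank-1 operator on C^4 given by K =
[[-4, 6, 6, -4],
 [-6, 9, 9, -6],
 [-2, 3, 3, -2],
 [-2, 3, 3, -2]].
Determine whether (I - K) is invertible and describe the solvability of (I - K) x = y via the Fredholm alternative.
(I - K) is invertible (det(I - K) = -5 ≠ 0), so for every y in C^4 the equation (I - K) x = y has a unique solution.

K has rank 1, so it is an outer product K = u v^T: every row of K is a multiple of one row vector. Reading off the entries, u = (2, 3, 1, 1) and v = (-2, 3, 3, -2) (row i of K equals u_i·v^T). A rank-one matrix u v^T satisfies K u = u (v·u) and kills the (3)-dimensional subspace v^⊥, so its characteristic polynomial is lambda^3 (lambda - v·u) with v·u = tr K = 6. Hence the eigenvalues of I - K are 1 (multiplicity 3) and 1 - (6) = -5, so det(I - K) = -5. (Direct check: I - K =
[[5, -6, -6, 4],
 [6, -8, -9, 6],
 [2, -3, -2, 2],
 [2, -3, -3, 3]]
has determinant -5.) The finite-dimensional Fredholm alternative says: either (I - K) is invertible, or ker(I - K) ≠ {0} and then range(I - K) = ker((I - K)^*)^⊥, with dim ker(I - K) = dim ker((I - K)^*). Since det(I - K) ≠ 0, 1 is not an eigenvalue of K and ker(I - K) = {0}, so we are in the first case: for every y there is a unique x = (I - K)^(-1) y. Explicitly, by the Sherman–Morrison formula, (I - u v^T)^(-1) = I + u v^T/(1 - v·u), i.e. (I - K)^(-1) = I + K/(-5).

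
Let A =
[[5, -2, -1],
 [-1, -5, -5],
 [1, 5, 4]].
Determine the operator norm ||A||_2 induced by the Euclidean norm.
||A||_2 ≈ 9.7716 (= sqrt(largest eigenvalue of A^T A))

||A||_2 = sigma_max(A) = sqrt(lambda_max(A^T A)). Form the symmetric matrix M = A^T A =
[[27, 0, 4],
 [0, 54, 47],
 [4, 47, 42]].
Its characteristic polynomial (trace, sum of principal 2x2 minors, determinant of M give the coefficients) is
  p(λ) = det(λ I - M) = λ^3 - 123λ^2 + 2635λ - 729.
No integer candidate from the rational root theorem (±divisors of 729) is a root, so the roots are irrational. The cubic discriminant is Δ = 30674728256 > 0, so there are three distinct real roots. p(0) = -729 and p(1) = 1784 have opposite signs, so a root lies in (0, 1); Newton's method refines it to λ ≈ 0.2803. p(27) = 432 and p(28) = -1429 have opposite signs, so a root lies in (27, 28); Newton's method refines it to λ ≈ 27.2361. p(95) = -3104 and p(96) = 3399 have opposite signs, so a root lies in (95, 96); Newton's method refines it to λ ≈ 95.4836. Check (Vieta): the three roots sum to 123, matching tr M = 123.
So the eigenvalues of A^T A are ≈ 0.2803, 27.2361, 95.4836 (all ≥ 0, as they must be for A^T A). The largest is λ_max ≈ 95.4836, hence ||A||_2 = sqrt(λ_max) ≈ 9.7716.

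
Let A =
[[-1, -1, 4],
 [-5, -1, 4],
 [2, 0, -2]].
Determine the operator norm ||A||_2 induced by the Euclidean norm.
||A||_2 ≈ 7.9242 (= sqrt(largest eigenvalue of A^T A))

||A||_2 = sigma_max(A) = sqrt(lambda_max(A^T A)). Form the symmetric matrix M = A^T A =
[[30, 6, -28],
 [6, 2, -8],
 [-28, -8, 36]].
Its characteristic polynomial (trace, sum of principal 2x2 minors, determinant of M give the coefficients) is
  p(λ) = det(λ I - M) = λ^3 - 68λ^2 + 328λ - 64.
No integer candidate from the rational root theorem (±divisors of 64) is a root, so the roots are irrational. The cubic discriminant is Δ = 301407232 > 0, so there are three distinct real roots. p(0) = -64 and p(1) = 197 have opposite signs, so a root lies in (0, 1); Newton's method refines it to λ ≈ 0.2037. p(5) = 1 and p(6) = -328 have opposite signs, so a root lies in (5, 6); Newton's method refines it to λ ≈ 5.0036. p(62) = -2792 and p(63) = 755 have opposite signs, so a root lies in (62, 63); Newton's method refines it to λ ≈ 62.7927. Check (Vieta): the three roots sum to 68, matching tr M = 68.
So the eigenvalues of A^T A are ≈ 0.2037, 5.0036, 62.7927 (all ≥ 0, as they must be for A^T A). The largest is λ_max ≈ 62.7927, hence ||A||_2 = sqrt(λ_max) ≈ 7.9242.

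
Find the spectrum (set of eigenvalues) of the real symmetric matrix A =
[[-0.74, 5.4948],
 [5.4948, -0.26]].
sigma(A) ≈ {-6, 5}

A is real symmetric, so its spectrum consists of real eigenvalues. Expanding the characteristic polynomial of the displayed matrix gives
  det(λ I - A) = p(λ) = λ^2 + (1)λ + (-30).
Solving p(λ) = 0 yields eigenvalues ≈ -6, 5. (A is shown rounded to 4 decimals, so these recover the underlying integer eigenvalues to within that precision.)
Verification: the trace of A = -1 equals the sum of eigenvalues -1, and det(A) ≈ -30.0004 matches the eigenvalue product -30.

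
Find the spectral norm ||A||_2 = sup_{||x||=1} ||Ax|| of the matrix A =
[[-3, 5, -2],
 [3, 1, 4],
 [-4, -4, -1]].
||A||_2 ≈ 7.1352 (= sqrt(largest eigenvalue of A^T A))

||A||_2 = sigma_max(A) = sqrt(lambda_max(A^T A)). Form the symmetric matrix M = A^T A =
[[34, 4, 22],
 [4, 42, -2],
 [22, -2, 21]].
Its characteristic polynomial (trace, sum of principal 2x2 minors, determinant of M give the coefficients) is
  p(λ) = det(λ I - M) = λ^3 - 97λ^2 + 2520λ - 8836.
No integer candidate from the rational root theorem (±divisors of 8836) is a root, so the roots are irrational. The cubic discriminant is Δ = 251038016 > 0, so there are three distinct real roots. p(4) = -244 and p(5) = 1464 have opposite signs, so a root lies in (4, 5); Newton's method refines it to λ ≈ 4.1371. p(41) = 348 and p(42) = -16 have opposite signs, so a root lies in (41, 42); Newton's method refines it to λ ≈ 41.9526. p(50) = -336 and p(51) = 38 have opposite signs, so a root lies in (50, 51); Newton's method refines it to λ ≈ 50.9104. Check (Vieta): the three roots sum to 97, matching tr M = 97.
So the eigenvalues of A^T A are ≈ 4.1371, 41.9526, 50.9104 (all ≥ 0, as they must be for A^T A). The largest is λ_max ≈ 50.9104, hence ||A||_2 = sqrt(λ_max) ≈ 7.1352.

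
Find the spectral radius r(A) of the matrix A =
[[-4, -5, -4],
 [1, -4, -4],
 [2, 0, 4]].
r(A) ≈ 5.0098

The eigenvalues of A are the roots of its characteristic polynomial. With M = A (coefficients from the trace, the sum of principal 2x2 minors, and det A):
  p(λ) = det(λ I - M) = λ^3 + 4λ^2 - 3λ - 92.
No integer candidate from the rational root theorem (±divisors of 92) is a root, so the roots are irrational. The cubic discriminant is Δ = -184852 < 0, so there is one real root and a complex-conjugate pair. p(3) = -38 and p(4) = 24 have opposite signs, so a root lies in (3, 4); Newton's method refines it to λ ≈ 3.6656. Dividing out (λ - (3.6656)) leaves approximately λ^2 + 7.6656λ + 25.0985. For λ^2 + 7.6656λ + 25.0985 the discriminant is -41.6333. It is negative, so the remaining roots are the complex-conjugate pair λ ≈ -3.8328 ± 3.2262i. Their product equals the constant term, so |λ|^2 ≈ 25.0985 and |λ| ≈ 5.0098.
Thus the eigenvalues (to 4 decimals) are 3.6656 (modulus 3.6656); -3.8328 ± 3.2262i (modulus 5.0098). The spectral radius is the largest modulus: r(A) ≈ 5.0098. (Cross-check: r(A) ≤ ||A||_2 ≈ 9.4935; equality holds whenever A is normal, though it can also hold for some non-normal A.)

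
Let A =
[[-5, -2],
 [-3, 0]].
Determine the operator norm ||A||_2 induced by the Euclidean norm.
||A||_2 = sqrt((38 + sqrt(1300))/2) ≈ 6.085 (= sqrt(largest eigenvalue of A^T A))

||A||_2 = sigma_max(A) = sqrt(lambda_max(A^T A)). Form the symmetric matrix M = A^T A =
[[34, 10],
 [10, 4]].
Its characteristic polynomial (trace, determinant of M give the coefficients) is
  p(λ) = det(λ I - M) = λ^2 - 38λ + 36.
For λ^2 - 38λ + 36 the discriminant is 1300. It is nonnegative but not a perfect square, so the roots are real and irrational: λ = (38 ± sqrt(1300))/2 ≈ 37.0278, 0.9722.
So the eigenvalues of A^T A are ≈ 0.9722, 37.0278 (all ≥ 0, as they must be for A^T A). The largest is λ_max = (38 + sqrt(1300))/2 ≈ 37.0278, hence ||A||_2 = sqrt(λ_max) = sqrt((38 + sqrt(1300))/2) ≈ 6.085.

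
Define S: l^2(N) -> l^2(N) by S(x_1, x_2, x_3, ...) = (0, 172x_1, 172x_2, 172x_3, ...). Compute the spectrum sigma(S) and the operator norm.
sigma(S) = closed disk {z in C : |z| ≤ 172}; ||S|| = 172

Note S = 172·U where U is the unit right shift (U x)_k = x_{k-1} (with x_0 := 0); so ||S|| = 172||U|| and sigma(S) = 172·sigma(U). ||S x||^2 = sum_{k≥1} |172x_k|^2 = 29584||x||^2, so ||S|| = 172 and sigma(S) ⊂ {|z| ≤ 172}. For any |lambda| < 172, the equation (S - lambda I) x = 0 forces x_1 = 0, then 172x_k = lambda x_{k+1} ⇒ x = 0, so S has no eigenvalues. But (S - lambda I) is not surjective for |lambda| < 172: solving (S - lambda I) x = e_1 would require x_n proportional to (lambda/172)^(-n), which is not in l^2. So every |lambda| < 172 lies in the residual spectrum. The boundary |lambda| = 172 is in the approximate point spectrum (the spectrum is closed). Hence sigma(S) is the closed disk of radius 172.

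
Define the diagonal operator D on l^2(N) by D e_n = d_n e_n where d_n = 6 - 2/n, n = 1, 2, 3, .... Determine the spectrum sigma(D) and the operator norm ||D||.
sigma(D) = {6 - 2/n : n ≥ 1} ∪ {6}; ||D|| = 6

A bounded diagonal operator on l^2 with diagonal entries d_n has spectrum equal to the closure of {d_n : n ≥ 1}: every d_n is an eigenvalue (with eigenvector e_n), so {d_n} ⊂ sigma(D); the spectrum is closed, so its closure is too; and for lambda not in the closure, (D - lambda I) has bounded inverse (the diagonal entries 1/(d_n - lambda) are bounded). For our sequence d_n = 6 - 2/n, n = 1, 2, 3, ...:
  - {d_n} = {6 - 2/n : n ≥ 1}; the only limit point is 6
  - closure = {6 - 2/n : n ≥ 1} ∪ {6}
For the norm: a diagonal operator has ||D|| = sup_n |d_n|. Here d_n = 6 - 2/n increases monotonically from d_1 = 4 toward 6, with all terms in [4, 6); so sup_n |d_n| = 6 (the supremum is the limit, not attained). So ||D|| = 6.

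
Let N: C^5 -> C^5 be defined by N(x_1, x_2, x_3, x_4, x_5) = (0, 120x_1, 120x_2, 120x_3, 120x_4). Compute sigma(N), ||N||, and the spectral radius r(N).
sigma(N) = {0}; ||N|| = 120; r(N) = 0. (N is nilpotent with N^5 = 0.)

On C^5, N is a strictly lower-triangular matrix with 120 on the subdiagonal and zeros elsewhere, so its characteristic polynomial is lambda^5 and every eigenvalue is 0: sigma(N) = {0}. For the operator norm, N e_i = 120e_{i+1} for i = 1, ..., 4 and N e_5 = 0, so the singular values of N are 120 (with multiplicity 4) and 0; hence ||N|| = 120. The spectral radius r(N) = max|lambda| = 0. Note ||N|| > r(N) — characteristic of non-normal nilpotent operators. Indeed N^5 = 0.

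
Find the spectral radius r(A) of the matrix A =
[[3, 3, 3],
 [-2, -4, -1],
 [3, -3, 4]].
r(A) = (6 + sqrt(52))/2 ≈ 6.6056

The eigenvalues of A are the roots of its characteristic polynomial. With M = A (coefficients from the trace, the sum of principal 2x2 minors, and det A):
  p(λ) = det(λ I - M) = λ^3 - 3λ^2 - 22λ - 12.
By the rational root theorem any rational root is an integer divisor of 12. Testing λ = -3: p(-3) = -27 - 27 + 66 - 12 = 0, so λ = -3 is a root. Dividing out (λ + 3) leaves p(λ) = (λ + 3)(λ^2 - 6λ - 4). For λ^2 - 6λ - 4 the discriminant is 52. It is nonnegative but not a perfect square, so the roots are real and irrational: λ = (6 ± sqrt(52))/2 ≈ 6.6056, -0.6056.
Thus the eigenvalues (to 4 decimals) are 6.6056 (modulus 6.6056); -0.6056 (modulus 0.6056); -3 (modulus 3). The spectral radius is the largest modulus: r(A) = (6 + sqrt(52))/2 ≈ 6.6056. (Cross-check: r(A) ≤ ||A||_2 ≈ 7.0425; equality holds whenever A is normal, though it can also hold for some non-normal A.)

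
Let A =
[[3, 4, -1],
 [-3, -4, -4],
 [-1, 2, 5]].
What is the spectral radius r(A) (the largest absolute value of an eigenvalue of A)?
r(A) ≈ 5.3646

The eigenvalues of A are the roots of its characteristic polynomial. With M = A (coefficients from the trace, the sum of principal 2x2 minors, and det A):
  p(λ) = det(λ I - M) = λ^3 - 4λ^2 + 2λ - 50.
No integer candidate from the rational root theorem (±divisors of 50) is a root, so the roots are irrational. The cubic discriminant is Δ = -73068 < 0, so there is one real root and a complex-conjugate pair. p(5) = -15 and p(6) = 34 have opposite signs, so a root lies in (5, 6); Newton's method refines it to λ ≈ 5.3646. Dividing out (λ - (5.3646)) leaves approximately λ^2 + 1.3646λ + 9.3204. For λ^2 + 1.3646λ + 9.3204 the discriminant is -35.4195. It is negative, so the remaining roots are the complex-conjugate pair λ ≈ -0.6823 ± 2.9757i. Their product equals the constant term, so |λ|^2 ≈ 9.3204 and |λ| ≈ 3.0529.
Thus the eigenvalues (to 4 decimals) are 5.3646 (modulus 5.3646); -0.6823 ± 2.9757i (modulus 3.0529). The spectral radius is the largest modulus: r(A) ≈ 5.3646. (Cross-check: r(A) ≤ ||A||_2 ≈ 8.2443; equality holds whenever A is normal, though it can also hold for some non-normal A.)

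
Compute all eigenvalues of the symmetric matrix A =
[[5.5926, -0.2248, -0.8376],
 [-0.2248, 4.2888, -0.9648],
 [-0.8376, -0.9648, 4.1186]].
sigma(A) ≈ {3, 5, 6}

A is real symmetric, so its spectrum consists of real eigenvalues. Expanding the characteristic polynomial of the displayed matrix gives
  det(λ I - A) = p(λ) = λ^3 + (-14)λ^2 + (63)λ + (-90).
Solving p(λ) = 0 yields eigenvalues ≈ 3, 5, 6. (A is shown rounded to 4 decimals, so these recover the underlying integer eigenvalues to within that precision.)
Verification: the trace of A = 14 equals the sum of eigenvalues 14, and det(A) ≈ 90.0007 matches the eigenvalue product 90.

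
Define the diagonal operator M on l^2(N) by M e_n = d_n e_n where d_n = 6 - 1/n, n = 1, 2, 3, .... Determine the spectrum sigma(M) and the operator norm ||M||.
sigma(M) = {6 - 1/n : n ≥ 1} ∪ {6}; ||M|| = 6

A bounded diagonal operator on l^2 with diagonal entries d_n has spectrum equal to the closure of {d_n : n ≥ 1}: every d_n is an eigenvalue (with eigenvector e_n), so {d_n} ⊂ sigma(M); the spectrum is closed, so its closure is too; and for lambda not in the closure, (M - lambda I) has bounded inverse (the diagonal entries 1/(d_n - lambda) are bounded). For our sequence d_n = 6 - 1/n, n = 1, 2, 3, ...:
  - {d_n} = {6 - 1/n : n ≥ 1}; the only limit point is 6
  - closure = {6 - 1/n : n ≥ 1} ∪ {6}
For the norm: a diagonal operator has ||M|| = sup_n |d_n|. Here d_n = 6 - 1/n increases monotonically from d_1 = 5 toward 6, with all terms in [5, 6); so sup_n |d_n| = 6 (the supremum is the limit, not attained). So ||M|| = 6.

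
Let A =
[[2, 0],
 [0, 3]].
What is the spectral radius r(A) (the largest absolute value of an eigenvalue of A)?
r(A) = 3

The eigenvalues of A are the roots of its characteristic polynomial. With M = A (coefficients from the trace and determinant):
  p(λ) = det(λ I - M) = λ^2 - 5λ + 6.
For λ^2 - 5λ + 6 the discriminant is 1. It is a perfect square (1^2), so the roots are rational: λ = (5 ± 1)/2 = 3, 2.
Thus the eigenvalues (to 4 decimals) are 3 (modulus 3); 2 (modulus 2). The spectral radius is the largest modulus: r(A) = 3. (Cross-check: r(A) ≤ ||A||_2 ≈ 3; equality holds whenever A is normal, though it can also hold for some non-normal A.)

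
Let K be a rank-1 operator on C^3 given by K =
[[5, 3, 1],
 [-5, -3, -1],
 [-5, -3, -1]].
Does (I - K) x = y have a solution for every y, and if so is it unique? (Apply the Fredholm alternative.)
(I - K) is singular (det(I - K) = 0, i.e. 1 ∈ sigma(K)). (I - K) x = y is solvable iff y ⊥ ker((I - K)^*) = span{(5, 3, 1)}, i.e. iff 5y_1 + 3y_2 + y_3 = 0. When solvable, the solutions are x = y + c·(1, -1, -1), c arbitrary (ker(I - K) = span{(1, -1, -1)}, dimension 1).

K has rank 1, so it is an outer product K = u v^T: every row of K is a multiple of one row vector. Reading off the entries, u = (1, -1, -1) and v = (5, 3, 1) (row i of K equals u_i·v^T). A rank-one matrix u v^T satisfies K u = u (v·u) and kills the (2)-dimensional subspace v^⊥, so its characteristic polynomial is lambda^2 (lambda - v·u) with v·u = tr K = 1. Hence the eigenvalues of I - K are 1 (multiplicity 2) and 1 - (1) = 0, so det(I - K) = 0. (Direct check: I - K =
[[-4, -3, -1],
 [5, 4, 1],
 [5, 3, 2]]
has determinant 0.) So 1 is an eigenvalue of K and (I - K) is not invertible. The finite-dimensional Fredholm alternative says: either (I - K) is invertible, or ker(I - K) ≠ {0} and then range(I - K) = ker((I - K)^*)^⊥, with dim ker(I - K) = dim ker((I - K)^*). We are in the second case, so we need both kernels. Kernel of I - K: (I - K) u = u - u (v·u) = u - u = 0, so ker(I - K) = span{u} = span{(1, -1, -1)} (it is exactly 1-dimensional because rank(I - K) = 2). Kernel of the adjoint: K is real, so (I - K)^* = I - K^T = I - v u^T, and (I - v u^T) v = v - v (u·v) = 0; hence ker((I - K)^*) = span{v} = span{(5, 3, 1)}. Therefore (I - K) x = y is solvable iff <y, v> = 0, i.e. iff 5y_1 + 3y_2 + y_3 = 0. When this holds, K y = u (v·y) = 0, so (I - K) y = y and x = y is a particular solution; the full solution set is the line x = y + c·u = y + c·(1, -1, -1), c ∈ C.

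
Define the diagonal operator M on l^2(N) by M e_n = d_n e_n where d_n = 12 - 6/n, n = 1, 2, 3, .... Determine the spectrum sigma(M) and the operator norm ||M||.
sigma(M) = {12 - 6/n : n ≥ 1} ∪ {12}; ||M|| = 12

A bounded diagonal operator on l^2 with diagonal entries d_n has spectrum equal to the closure of {d_n : n ≥ 1}: every d_n is an eigenvalue (with eigenvector e_n), so {d_n} ⊂ sigma(M); the spectrum is closed, so its closure is too; and for lambda not in the closure, (M - lambda I) has bounded inverse (the diagonal entries 1/(d_n - lambda) are bounded). For our sequence d_n = 12 - 6/n, n = 1, 2, 3, ...:
  - {d_n} = {12 - 6/n : n ≥ 1}; the only limit point is 12
  - closure = {12 - 6/n : n ≥ 1} ∪ {12}
For the norm: a diagonal operator has ||M|| = sup_n |d_n|. Here d_n = 12 - 6/n increases monotonically from d_1 = 6 toward 12, with all terms in [6, 12); so sup_n |d_n| = 12 (the supremum is the limit, not attained). So ||M|| = 12.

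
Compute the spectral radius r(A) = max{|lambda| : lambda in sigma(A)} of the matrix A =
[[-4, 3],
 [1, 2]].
r(A) = (2 + sqrt(48))/2 ≈ 4.4641

The eigenvalues of A are the roots of its characteristic polynomial. With M = A (coefficients from the trace and determinant):
  p(λ) = det(λ I - M) = λ^2 + 2λ - 11.
For λ^2 + 2λ - 11 the discriminant is 48. It is nonnegative but not a perfect square, so the roots are real and irrational: λ = (-2 ± sqrt(48))/2 ≈ 2.4641, -4.4641.
Thus the eigenvalues (to 4 decimals) are 2.4641 (modulus 2.4641); -4.4641 (modulus 4.4641). The spectral radius is the largest modulus: r(A) = (2 + sqrt(48))/2 ≈ 4.4641. (Cross-check: r(A) ≤ ||A||_2 ≈ 5.0198; equality holds whenever A is normal, though it can also hold for some non-normal A.)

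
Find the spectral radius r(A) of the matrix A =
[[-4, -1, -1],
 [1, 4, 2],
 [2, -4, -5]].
r(A) ≈ 4.2075

The eigenvalues of A are the roots of its characteristic polynomial. With M = A (coefficients from the trace, the sum of principal 2x2 minors, and det A):
  p(λ) = det(λ I - M) = λ^3 + 5λ^2 - 5λ - 51.
No integer candidate from the rational root theorem (±divisors of 51) is a root, so the roots are irrational. The cubic discriminant is Δ = -20652 < 0, so there is one real root and a complex-conjugate pair. p(2) = -33 and p(3) = 6 have opposite signs, so a root lies in (2, 3); Newton's method refines it to λ ≈ 2.8808. Dividing out (λ - (2.8808)) leaves approximately λ^2 + 7.8808λ + 17.7033. For λ^2 + 7.8808λ + 17.7033 the discriminant is -8.7057. It is negative, so the remaining roots are the complex-conjugate pair λ ≈ -3.9404 ± 1.4753i. Their product equals the constant term, so |λ|^2 ≈ 17.7033 and |λ| ≈ 4.2075.
Thus the eigenvalues (to 4 decimals) are 2.8808 (modulus 2.8808); -3.9404 ± 1.4753i (modulus 4.2075). The spectral radius is the largest modulus: r(A) ≈ 4.2075. (Cross-check: r(A) ≤ ||A||_2 ≈ 7.793; equality holds whenever A is normal, though it can also hold for some non-normal A.)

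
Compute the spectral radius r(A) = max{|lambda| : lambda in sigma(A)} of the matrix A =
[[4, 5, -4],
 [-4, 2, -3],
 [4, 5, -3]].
r(A) ≈ 6.2747

The eigenvalues of A are the roots of its characteristic polynomial. With M = A (coefficients from the trace, the sum of principal 2x2 minors, and det A):
  p(λ) = det(λ I - M) = λ^3 - 3λ^2 + 41λ - 28.
No integer candidate from the rational root theorem (±divisors of 28) is a root, so the roots are irrational. The cubic discriminant is Δ = -222755 < 0, so there is one real root and a complex-conjugate pair. p(0) = -28 and p(1) = 11 have opposite signs, so a root lies in (0, 1); Newton's method refines it to λ ≈ 0.7112. Dividing out (λ - (0.7112)) leaves approximately λ^2 - 2.2888λ + 39.3723. For λ^2 - 2.2888λ + 39.3723 the discriminant is -152.2503. It is negative, so the remaining roots are the complex-conjugate pair λ ≈ 1.1444 ± 6.1695i. Their product equals the constant term, so |λ|^2 ≈ 39.3723 and |λ| ≈ 6.2747.
Thus the eigenvalues (to 4 decimals) are 0.7112 (modulus 0.7112); 1.1444 ± 6.1695i (modulus 6.2747). The spectral radius is the largest modulus: r(A) ≈ 6.2747. (Cross-check: r(A) ≤ ||A||_2 ≈ 10.3511; equality holds whenever A is normal, though it can also hold for some non-normal A.)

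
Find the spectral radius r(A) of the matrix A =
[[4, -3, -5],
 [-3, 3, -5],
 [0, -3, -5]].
r(A) ≈ 7.0618

The eigenvalues of A are the roots of its characteristic polynomial. With M = A (coefficients from the trace, the sum of principal 2x2 minors, and det A):
  p(λ) = det(λ I - M) = λ^3 - 2λ^2 - 47λ + 120.
No integer candidate from the rational root theorem (±divisors of 120) is a root, so the roots are irrational. The cubic discriminant is Δ = 242208 > 0, so there are three distinct real roots. p(-8) = -144 and p(-7) = 8 have opposite signs, so a root lies in (-8, -7); Newton's method refines it to λ ≈ -7.0618. p(2) = 26 and p(3) = -12 have opposite signs, so a root lies in (2, 3); Newton's method refines it to λ ≈ 2.6504. p(6) = -18 and p(7) = 36 have opposite signs, so a root lies in (6, 7); Newton's method refines it to λ ≈ 6.4114. Check (Vieta): the three roots sum to 2, matching tr M = 2.
Thus the eigenvalues (to 4 decimals) are -7.0618 (modulus 7.0618); 2.6504 (modulus 2.6504); 6.4114 (modulus 6.4114). The spectral radius is the largest modulus: r(A) ≈ 7.0618. (Cross-check: r(A) ≤ ||A||_2 ≈ 9.0291; equality holds whenever A is normal, though it can also hold for some non-normal A.)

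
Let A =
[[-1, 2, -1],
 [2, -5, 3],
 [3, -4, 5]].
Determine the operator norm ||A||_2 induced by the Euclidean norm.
||A||_2 ≈ 9.5437 (= sqrt(largest eigenvalue of A^T A))

||A||_2 = sigma_max(A) = sqrt(lambda_max(A^T A)). Form the symmetric matrix M = A^T A =
[[14, -24, 22],
 [-24, 45, -37],
 [22, -37, 35]].
Its characteristic polynomial (trace, sum of principal 2x2 minors, determinant of M give the coefficients) is
  p(λ) = det(λ I - M) = λ^3 - 94λ^2 + 266λ - 16.
No integer candidate from the rational root theorem (±divisors of 16) is a root, so the roots are irrational. The cubic discriminant is Δ = 503952496 > 0, so there are three distinct real roots. p(0) = -16 and p(1) = 157 have opposite signs, so a root lies in (0, 1); Newton's method refines it to λ ≈ 0.0615. p(2) = 148 and p(3) = -37 have opposite signs, so a root lies in (2, 3); Newton's method refines it to λ ≈ 2.857. p(91) = -653 and p(92) = 7528 have opposite signs, so a root lies in (91, 92); Newton's method refines it to λ ≈ 91.0815. Check (Vieta): the three roots sum to 94, matching tr M = 94.
So the eigenvalues of A^T A are ≈ 0.0615, 2.857, 91.0815 (all ≥ 0, as they must be for A^T A). The largest is λ_max ≈ 91.0815, hence ||A||_2 = sqrt(λ_max) ≈ 9.5437.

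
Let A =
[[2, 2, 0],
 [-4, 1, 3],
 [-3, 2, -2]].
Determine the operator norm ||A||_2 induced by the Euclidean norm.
||A||_2 ≈ 5.6801 (= sqrt(largest eigenvalue of A^T A))

||A||_2 = sigma_max(A) = sqrt(lambda_max(A^T A)). Form the symmetric matrix M = A^T A =
[[29, -6, -6],
 [-6, 9, -1],
 [-6, -1, 13]].
Its characteristic polynomial (trace, sum of principal 2x2 minors, determinant of M give the coefficients) is
  p(λ) = det(λ I - M) = λ^3 - 51λ^2 + 682λ - 2500.
No integer candidate from the rational root theorem (±divisors of 2500) is a root, so the roots are irrational. The cubic discriminant is Δ = 10859252 > 0, so there are three distinct real roots. p(6) = -28 and p(7) = 118 have opposite signs, so a root lies in (6, 7); Newton's method refines it to λ ≈ 6.1622. p(12) = 68 and p(13) = -56 have opposite signs, so a root lies in (12, 13); Newton's method refines it to λ ≈ 12.5748. p(32) = -132 and p(33) = 404 have opposite signs, so a root lies in (32, 33); Newton's method refines it to λ ≈ 32.263. Check (Vieta): the three roots sum to 51, matching tr M = 51.
So the eigenvalues of A^T A are ≈ 6.1622, 12.5748, 32.263 (all ≥ 0, as they must be for A^T A). The largest is λ_max ≈ 32.263, hence ||A||_2 = sqrt(λ_max) ≈ 5.6801.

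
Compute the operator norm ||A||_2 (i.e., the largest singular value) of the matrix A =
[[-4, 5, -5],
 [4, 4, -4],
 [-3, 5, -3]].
||A||_2 ≈ 11.0047 (= sqrt(largest eigenvalue of A^T A))

||A||_2 = sigma_max(A) = sqrt(lambda_max(A^T A)). Form the symmetric matrix M = A^T A =
[[41, -19, 13],
 [-19, 66, -56],
 [13, -56, 50]].
Its characteristic polynomial (trace, sum of principal 2x2 minors, determinant of M give the coefficients) is
  p(λ) = det(λ I - M) = λ^3 - 157λ^2 + 4390λ - 5184.
No integer candidate from the rational root theorem (±divisors of 5184) is a root, so the roots are irrational. The cubic discriminant is Δ = 119961651300 > 0, so there are three distinct real roots. p(1) = -950 and p(2) = 2976 have opposite signs, so a root lies in (1, 2); Newton's method refines it to λ ≈ 1.235. p(34) = 1888 and p(35) = -984 have opposite signs, so a root lies in (34, 35); Newton's method refines it to λ ≈ 34.6615. p(121) = -1070 and p(122) = 9456 have opposite signs, so a root lies in (121, 122); Newton's method refines it to λ ≈ 121.1035. Check (Vieta): the three roots sum to 157, matching tr M = 157.
So the eigenvalues of A^T A are ≈ 1.235, 34.6615, 121.1035 (all ≥ 0, as they must be for A^T A). The largest is λ_max ≈ 121.1035, hence ||A||_2 = sqrt(λ_max) ≈ 11.0047.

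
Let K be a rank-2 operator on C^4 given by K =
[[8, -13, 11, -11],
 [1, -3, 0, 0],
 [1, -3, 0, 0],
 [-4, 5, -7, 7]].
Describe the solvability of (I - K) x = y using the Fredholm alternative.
(I - K) is invertible (det(I - K) = -42 ≠ 0), so for every y in C^4 the equation (I - K) x = y has a unique solution.

K has rank 2 and factors as K = U V^T = u1 v1^T + u2 v2^T with u1 = (-2, -3, -3, -2), v1 = (-1, 2, -1, 1), u2 = (-3, 1, 1, 3), v2 = (-2, 3, -3, 3) (multiplying out reproduces the displayed K). The nonzero eigenvalues of U V^T coincide with those of the 2 x 2 matrix G = V^T U = [[v1·u1, v1·u2], [v2·u1, v2·u2]] = [[-3, 7], [-2, 15]], and by the Sylvester determinant identity det(I_4 - U V^T) = det(I_2 - V^T U) = det([[4, -7], [2, -14]]) = (4)(-14) - (-7)(2) = -42. (Direct check: I - K =
[[-7, 13, -11, 11],
 [-1, 4, 0, 0],
 [-1, 3, 1, 0],
 [4, -5, 7, -6]]
has determinant -42.) The finite-dimensional Fredholm alternative says: either (I - K) is invertible, or ker(I - K) ≠ {0} and then range(I - K) = ker((I - K)^*)^⊥, with dim ker(I - K) = dim ker((I - K)^*). Since det(I - K) ≠ 0, 1 is not an eigenvalue of K and ker(I - K) = {0}, so we are in the first case: for every y there is a unique x = (I - K)^(-1) y. (Explicitly, by the Woodbury identity, (I - U V^T)^(-1) = I + U (I_2 - G)^(-1) V^T.)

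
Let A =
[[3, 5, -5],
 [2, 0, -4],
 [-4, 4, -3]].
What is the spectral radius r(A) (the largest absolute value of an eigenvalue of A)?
r(A) ≈ 6.4304

The eigenvalues of A are the roots of its characteristic polynomial. With M = A (coefficients from the trace, the sum of principal 2x2 minors, and det A):
  p(λ) = det(λ I - M) = λ^3 - 23λ - 118.
No integer candidate from the rational root theorem (±divisors of 118) is a root, so the roots are irrational. The cubic discriminant is Δ = -327280 < 0, so there is one real root and a complex-conjugate pair. p(6) = -40 and p(7) = 64 have opposite signs, so a root lies in (6, 7); Newton's method refines it to λ ≈ 6.4304. Dividing out (λ - (6.4304)) leaves approximately λ^2 + 6.4304λ + 18.3503. For λ^2 + 6.4304λ + 18.3503 the discriminant is -32.0508. It is negative, so the remaining roots are the complex-conjugate pair λ ≈ -3.2152 ± 2.8307i. Their product equals the constant term, so |λ|^2 ≈ 18.3503 and |λ| ≈ 4.2837.
Thus the eigenvalues (to 4 decimals) are 6.4304 (modulus 6.4304); -3.2152 ± 2.8307i (modulus 4.2837). The spectral radius is the largest modulus: r(A) ≈ 6.4304. (Cross-check: r(A) ≤ ||A||_2 ≈ 9.1561; equality holds whenever A is normal, though it can also hold for some non-normal A.)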